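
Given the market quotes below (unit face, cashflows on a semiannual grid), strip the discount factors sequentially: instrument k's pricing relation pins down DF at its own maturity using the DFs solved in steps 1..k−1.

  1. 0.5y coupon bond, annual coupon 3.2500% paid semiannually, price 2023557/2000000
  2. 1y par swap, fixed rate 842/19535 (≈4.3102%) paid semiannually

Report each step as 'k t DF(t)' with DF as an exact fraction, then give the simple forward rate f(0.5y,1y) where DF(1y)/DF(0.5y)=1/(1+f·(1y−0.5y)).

1 1/2 2489/2500
2 1 9579/10000
f(0.5y,1y) = ((2489/2500)/(9579/10000) − 1)/(1/2) = 754/9579 ≈ 7.8714%

step 1 [0.5y] bond c/2=13/800: DF=(2023557/2000000 − 13/800·(0))/(1+13/800) = 2489/2500 ≈ 0.995600
step 2 [1y] swap r/2=421/19535: DF=(1 − 421/19535·(0.995600))/(1+421/19535) = 9579/10000 ≈ 0.957900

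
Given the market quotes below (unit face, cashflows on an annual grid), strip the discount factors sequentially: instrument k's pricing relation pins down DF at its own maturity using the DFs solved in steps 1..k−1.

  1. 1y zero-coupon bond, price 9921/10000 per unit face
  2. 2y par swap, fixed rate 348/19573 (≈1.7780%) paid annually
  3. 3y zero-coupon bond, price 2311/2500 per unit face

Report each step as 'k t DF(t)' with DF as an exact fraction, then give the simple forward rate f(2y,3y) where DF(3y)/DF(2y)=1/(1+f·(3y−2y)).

1 1 9921/10000
2 2 2413/2500
3 3 2311/2500
f(2y,3y) = ((2413/2500)/(2311/2500) − 1)/(1) = 102/2311 ≈ 4.4137%

step 1 [1y] zero: DF = P = 9921/10000 ≈ 0.992100
step 2 [2y] swap r/1=348/19573: DF=(1 − 348/19573·(0.992100))/(1+348/19573) = 2413/2500 ≈ 0.965200
step 3 [3y] zero: DF = P = 2311/2500 ≈ 0.924400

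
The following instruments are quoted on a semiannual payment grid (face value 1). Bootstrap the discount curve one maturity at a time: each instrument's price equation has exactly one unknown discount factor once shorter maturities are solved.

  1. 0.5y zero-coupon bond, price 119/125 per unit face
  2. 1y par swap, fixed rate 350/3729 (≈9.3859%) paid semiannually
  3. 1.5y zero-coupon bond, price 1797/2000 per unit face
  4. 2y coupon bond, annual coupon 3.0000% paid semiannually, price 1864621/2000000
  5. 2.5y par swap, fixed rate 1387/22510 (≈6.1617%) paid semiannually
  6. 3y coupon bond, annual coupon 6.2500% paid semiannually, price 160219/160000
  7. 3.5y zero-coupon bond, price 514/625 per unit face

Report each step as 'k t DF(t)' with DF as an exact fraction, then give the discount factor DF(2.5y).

1 1/2 119/125
2 1 73/80
3 3/2 1797/2000
4 2 8777/10000
5 5/2 8613/10000
6 3 4173/5000
7 7/2 514/625
DF(2.5y) = 8613/10000 ≈ 0.861300

step 1 [0.5y] zero: DF = P = 119/125 ≈ 0.952000
step 2 [1y] swap r/2=175/3729: DF=(1 − 175/3729·(0.952000))/(1+175/3729) = 73/80 ≈ 0.912500
step 3 [1.5y] zero: DF = P = 1797/2000 ≈ 0.898500
step 4 [2y] bond c/2=3/200: DF=(1864621/2000000 − 3/200·(0.952000+0.912500+0.898500))/(1+3/200) = 8777/10000 ≈ 0.877700
step 5 [2.5y] swap r/2=1387/45020: DF=(1 − 1387/45020·(0.952000+0.912500+0.898500+0.877700))/(1+1387/45020) = 8613/10000 ≈ 0.861300
step 6 [3y] bond c/2=1/32: DF=(160219/160000 − 1/32·(0.952000+0.912500+0.898500+0.877700+0.861300))/(1+1/32) = 4173/5000 ≈ 0.834600
step 7 [3.5y] zero: DF = P = 514/625 ≈ 0.822400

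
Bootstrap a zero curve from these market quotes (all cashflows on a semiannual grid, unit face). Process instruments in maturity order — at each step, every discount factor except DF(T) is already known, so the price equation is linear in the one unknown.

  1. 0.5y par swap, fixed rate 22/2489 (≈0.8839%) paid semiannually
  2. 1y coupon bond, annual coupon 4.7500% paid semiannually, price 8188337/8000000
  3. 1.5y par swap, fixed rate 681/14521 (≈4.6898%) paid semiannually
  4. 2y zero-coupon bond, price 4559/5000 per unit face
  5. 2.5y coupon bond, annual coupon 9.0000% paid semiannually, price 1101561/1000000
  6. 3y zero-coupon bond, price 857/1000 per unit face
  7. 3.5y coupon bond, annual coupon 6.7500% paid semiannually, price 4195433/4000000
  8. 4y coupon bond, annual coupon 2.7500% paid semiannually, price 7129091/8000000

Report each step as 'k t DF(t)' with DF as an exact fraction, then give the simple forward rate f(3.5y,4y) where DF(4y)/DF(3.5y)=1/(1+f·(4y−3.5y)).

1 1/2 2489/2500
2 1 9767/10000
3 3/2 9319/10000
4 2 4559/5000
5 5/2 4449/5000
6 3 857/1000
7 7/2 833/1000
8 4 7923/10000
f(3.5y,4y) = ((833/1000)/(7923/10000) − 1)/(1/2) = 814/7923 ≈ 10.2739%

step 1 [0.5y] swap r/2=11/2489: DF=(1 − 11/2489·(0))/(1+11/2489) = 2489/2500 ≈ 0.995600
step 2 [1y] bond c/2=19/800: DF=(8188337/8000000 − 19/800·(0.995600))/(1+19/800) = 9767/10000 ≈ 0.976700
step 3 [1.5y] swap r/2=681/29042: DF=(1 − 681/29042·(0.995600+0.976700))/(1+681/29042) = 9319/10000 ≈ 0.931900
step 4 [2y] zero: DF = P = 4559/5000 ≈ 0.911800
step 5 [2.5y] bond c/2=9/200: DF=(1101561/1000000 − 9/200·(0.995600+0.976700+0.931900+0.911800))/(1+9/200) = 4449/5000 ≈ 0.889800
step 6 [3y] zero: DF = P = 857/1000 ≈ 0.857000
step 7 [3.5y] bond c/2=27/800: DF=(4195433/4000000 − 27/800·(0.995600+0.976700+0.931900+0.911800+0.889800+0.857000))/(1+27/800) = 833/1000 ≈ 0.833000
step 8 [4y] bond c/2=11/800: DF=(7129091/8000000 − 11/800·(0.995600+0.976700+0.931900+0.911800+0.889800+0.857000+0.833000))/(1+11/800) = 7923/10000 ≈ 0.792300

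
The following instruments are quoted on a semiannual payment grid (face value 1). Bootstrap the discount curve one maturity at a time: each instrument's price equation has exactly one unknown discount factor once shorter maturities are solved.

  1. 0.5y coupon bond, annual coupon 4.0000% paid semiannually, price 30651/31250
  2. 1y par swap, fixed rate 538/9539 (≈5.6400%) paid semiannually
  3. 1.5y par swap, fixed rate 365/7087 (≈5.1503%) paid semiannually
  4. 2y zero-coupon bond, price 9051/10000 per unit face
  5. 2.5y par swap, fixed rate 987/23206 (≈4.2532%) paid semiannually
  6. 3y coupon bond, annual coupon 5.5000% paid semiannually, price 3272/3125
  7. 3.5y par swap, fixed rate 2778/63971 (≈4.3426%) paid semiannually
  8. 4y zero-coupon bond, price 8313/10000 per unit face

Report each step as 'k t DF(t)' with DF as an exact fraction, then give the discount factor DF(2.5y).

step 1 [0.5y] bond c/2=1/50: DF=(30651/31250 − 1/50·(0))/(1+1/50) = 601/625 ≈ 0.961600
step 2 [1y] swap r/2=269/9539: DF=(1 − 269/9539·(0.961600))/(1+269/9539) = 4731/5000 ≈ 0.946200
step 3 [1.5y] swap r/2=365/14174: DF=(1 − 365/14174·(0.961600+0.946200))/(1+365/14174) = 927/1000 ≈ 0.927000
step 4 [2y] zero: DF = P = 9051/10000 ≈ 0.905100
step 5 [2.5y] swap r/2=987/46412: DF=(1 − 987/46412·(0.961600+0.946200+0.927000+0.905100))/(1+987/46412) = 9013/10000 ≈ 0.901300
step 6 [3y] bond c/2=11/400: DF=(3272/3125 − 11/400·(0.961600+0.946200+0.927000+0.905100+0.901300))/(1+11/400) = 2237/2500 ≈ 0.894800
step 7 [3.5y] swap r/2=1389/63971: DF=(1 − 1389/63971·(0.961600+0.946200+0.927000+0.905100+0.901300+0.894800))/(1+1389/63971) = 8611/10000 ≈ 0.861100
step 8 [4y] zero: DF = P = 8313/10000 ≈ 0.831300

1 1/2 601/625
2 1 4731/5000
3 3/2 927/1000
4 2 9051/10000
5 5/2 9013/10000
6 3 2237/2500
7 7/2 8611/10000
8 4 8313/10000
DF(2.5y) = 9013/10000 ≈ 0.901300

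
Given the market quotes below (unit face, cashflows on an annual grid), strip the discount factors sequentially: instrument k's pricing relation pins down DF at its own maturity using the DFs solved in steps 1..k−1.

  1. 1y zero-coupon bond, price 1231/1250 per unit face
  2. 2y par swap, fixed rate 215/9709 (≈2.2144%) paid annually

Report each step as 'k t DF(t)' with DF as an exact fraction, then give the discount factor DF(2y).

step 1 [1y] zero: DF = P = 1231/1250 ≈ 0.984800
step 2 [2y] swap r/1=215/9709: DF=(1 − 215/9709·(0.984800))/(1+215/9709) = 957/1000 ≈ 0.957000

1 1 1231/1250
2 2 957/1000
DF(2y) = 957/1000 ≈ 0.957000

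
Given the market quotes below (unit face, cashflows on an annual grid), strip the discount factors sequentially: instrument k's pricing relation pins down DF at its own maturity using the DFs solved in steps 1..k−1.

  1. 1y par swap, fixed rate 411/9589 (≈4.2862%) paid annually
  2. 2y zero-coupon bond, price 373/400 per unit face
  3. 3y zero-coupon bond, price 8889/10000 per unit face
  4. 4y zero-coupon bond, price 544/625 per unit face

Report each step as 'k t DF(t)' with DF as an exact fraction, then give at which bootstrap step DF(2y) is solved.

step 1 [1y] swap r/1=411/9589: DF=(1 − 411/9589·(0))/(1+411/9589) = 9589/10000 ≈ 0.958900
step 2 [2y] zero: DF = P = 373/400 ≈ 0.932500
step 3 [3y] zero: DF = P = 8889/10000 ≈ 0.888900
step 4 [4y] zero: DF = P = 544/625 ≈ 0.870400

1 1 9589/10000
2 2 373/400
3 3 8889/10000
4 4 544/625
DF(2y) is solved at step 2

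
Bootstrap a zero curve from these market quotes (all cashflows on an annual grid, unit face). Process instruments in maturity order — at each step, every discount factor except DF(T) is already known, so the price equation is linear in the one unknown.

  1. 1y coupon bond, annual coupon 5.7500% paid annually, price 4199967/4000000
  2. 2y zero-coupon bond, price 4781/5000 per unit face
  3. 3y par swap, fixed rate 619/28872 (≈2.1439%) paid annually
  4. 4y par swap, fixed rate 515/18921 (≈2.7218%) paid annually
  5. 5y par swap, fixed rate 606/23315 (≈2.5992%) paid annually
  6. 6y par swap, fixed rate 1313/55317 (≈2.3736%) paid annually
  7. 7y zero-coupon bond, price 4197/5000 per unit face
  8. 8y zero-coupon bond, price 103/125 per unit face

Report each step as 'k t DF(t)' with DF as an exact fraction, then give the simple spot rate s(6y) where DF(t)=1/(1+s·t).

1 1 9929/10000
2 2 4781/5000
3 3 9381/10000
4 4 897/1000
5 5 2197/2500
6 6 8687/10000
7 7 4197/5000
8 8 103/125
s(6y) = (1/(8687/10000) − 1)/(6) = 1313/52122 ≈ 2.5191%

step 1 [1y] bond c/1=23/400: DF=(4199967/4000000 − 23/400·(0))/(1+23/400) = 9929/10000 ≈ 0.992900
step 2 [2y] zero: DF = P = 4781/5000 ≈ 0.956200
step 3 [3y] swap r/1=619/28872: DF=(1 − 619/28872·(0.992900+0.956200))/(1+619/28872) = 9381/10000 ≈ 0.938100
step 4 [4y] swap r/1=515/18921: DF=(1 − 515/18921·(0.992900+0.956200+0.938100))/(1+515/18921) = 897/1000 ≈ 0.897000
step 5 [5y] swap r/1=606/23315: DF=(1 − 606/23315·(0.992900+0.956200+0.938100+0.897000))/(1+606/23315) = 2197/2500 ≈ 0.878800
step 6 [6y] swap r/1=1313/55317: DF=(1 − 1313/55317·(0.992900+0.956200+0.938100+0.897000+0.878800))/(1+1313/55317) = 8687/10000 ≈ 0.868700
step 7 [7y] zero: DF = P = 4197/5000 ≈ 0.839400
step 8 [8y] zero: DF = P = 103/125 ≈ 0.824000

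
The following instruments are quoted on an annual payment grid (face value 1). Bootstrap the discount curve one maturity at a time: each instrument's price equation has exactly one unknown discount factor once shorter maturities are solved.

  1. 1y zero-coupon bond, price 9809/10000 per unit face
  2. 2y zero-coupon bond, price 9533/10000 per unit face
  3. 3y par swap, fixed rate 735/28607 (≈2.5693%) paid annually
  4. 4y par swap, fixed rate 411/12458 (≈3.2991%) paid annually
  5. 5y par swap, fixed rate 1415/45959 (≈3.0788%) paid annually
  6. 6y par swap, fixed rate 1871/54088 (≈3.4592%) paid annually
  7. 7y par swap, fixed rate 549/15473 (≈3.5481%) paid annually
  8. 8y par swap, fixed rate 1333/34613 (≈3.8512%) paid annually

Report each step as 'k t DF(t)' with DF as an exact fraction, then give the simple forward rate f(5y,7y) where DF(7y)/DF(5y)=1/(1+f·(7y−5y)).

1 1 9809/10000
2 2 9533/10000
3 3 1853/2000
4 4 8767/10000
5 5 1717/2000
6 6 8129/10000
7 7 1951/2500
8 8 3667/5000
f(5y,7y) = ((1717/2000)/(1951/2500) − 1)/(2) = 781/15608 ≈ 5.0038%

step 1 [1y] zero: DF = P = 9809/10000 ≈ 0.980900
step 2 [2y] zero: DF = P = 9533/10000 ≈ 0.953300
step 3 [3y] swap r/1=735/28607: DF=(1 − 735/28607·(0.980900+0.953300))/(1+735/28607) = 1853/2000 ≈ 0.926500
step 4 [4y] swap r/1=411/12458: DF=(1 − 411/12458·(0.980900+0.953300+0.926500))/(1+411/12458) = 8767/10000 ≈ 0.876700
step 5 [5y] swap r/1=1415/45959: DF=(1 − 1415/45959·(0.980900+0.953300+0.926500+0.876700))/(1+1415/45959) = 1717/2000 ≈ 0.858500
step 6 [6y] swap r/1=1871/54088: DF=(1 − 1871/54088·(0.980900+0.953300+0.926500+0.876700+0.858500))/(1+1871/54088) = 8129/10000 ≈ 0.812900
step 7 [7y] swap r/1=549/15473: DF=(1 − 549/15473·(0.980900+0.953300+0.926500+0.876700+0.858500+0.812900))/(1+549/15473) = 1951/2500 ≈ 0.780400
step 8 [8y] swap r/1=1333/34613: DF=(1 − 1333/34613·(0.980900+0.953300+0.926500+0.876700+0.858500+0.812900+0.780400))/(1+1333/34613) = 3667/5000 ≈ 0.733400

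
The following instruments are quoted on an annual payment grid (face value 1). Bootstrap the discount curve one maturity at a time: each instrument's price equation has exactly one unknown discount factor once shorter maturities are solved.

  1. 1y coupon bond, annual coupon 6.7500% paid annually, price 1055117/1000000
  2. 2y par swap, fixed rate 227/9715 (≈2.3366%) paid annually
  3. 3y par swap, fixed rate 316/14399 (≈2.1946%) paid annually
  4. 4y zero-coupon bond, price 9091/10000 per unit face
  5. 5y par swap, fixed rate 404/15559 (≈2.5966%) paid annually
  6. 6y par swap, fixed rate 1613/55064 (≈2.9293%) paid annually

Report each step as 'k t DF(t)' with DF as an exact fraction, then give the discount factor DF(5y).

1 1 2471/2500
2 2 4773/5000
3 3 1171/1250
4 4 9091/10000
5 5 2197/2500
6 6 8387/10000
DF(5y) = 2197/2500 ≈ 0.878800

step 1 [1y] bond c/1=27/400: DF=(1055117/1000000 − 27/400·(0))/(1+27/400) = 2471/2500 ≈ 0.988400
step 2 [2y] swap r/1=227/9715: DF=(1 − 227/9715·(0.988400))/(1+227/9715) = 4773/5000 ≈ 0.954600
step 3 [3y] swap r/1=316/14399: DF=(1 − 316/14399·(0.988400+0.954600))/(1+316/14399) = 1171/1250 ≈ 0.936800
step 4 [4y] zero: DF = P = 9091/10000 ≈ 0.909100
step 5 [5y] swap r/1=404/15559: DF=(1 − 404/15559·(0.988400+0.954600+0.936800+0.909100))/(1+404/15559) = 2197/2500 ≈ 0.878800
step 6 [6y] swap r/1=1613/55064: DF=(1 − 1613/55064·(0.988400+0.954600+0.936800+0.909100+0.878800))/(1+1613/55064) = 8387/10000 ≈ 0.838700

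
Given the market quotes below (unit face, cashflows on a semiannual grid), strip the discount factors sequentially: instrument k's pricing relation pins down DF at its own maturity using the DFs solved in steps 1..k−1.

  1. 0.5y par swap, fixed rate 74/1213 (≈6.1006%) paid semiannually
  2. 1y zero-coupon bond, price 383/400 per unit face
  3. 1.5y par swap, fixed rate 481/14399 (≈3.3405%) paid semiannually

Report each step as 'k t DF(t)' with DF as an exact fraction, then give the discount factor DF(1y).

1 1/2 1213/1250
2 1 383/400
3 3/2 9519/10000
DF(1y) = 383/400 ≈ 0.957500

step 1 [0.5y] swap r/2=37/1213: DF=(1 − 37/1213·(0))/(1+37/1213) = 1213/1250 ≈ 0.970400
step 2 [1y] zero: DF = P = 383/400 ≈ 0.957500
step 3 [1.5y] swap r/2=481/28798: DF=(1 − 481/28798·(0.970400+0.957500))/(1+481/28798) = 9519/10000 ≈ 0.951900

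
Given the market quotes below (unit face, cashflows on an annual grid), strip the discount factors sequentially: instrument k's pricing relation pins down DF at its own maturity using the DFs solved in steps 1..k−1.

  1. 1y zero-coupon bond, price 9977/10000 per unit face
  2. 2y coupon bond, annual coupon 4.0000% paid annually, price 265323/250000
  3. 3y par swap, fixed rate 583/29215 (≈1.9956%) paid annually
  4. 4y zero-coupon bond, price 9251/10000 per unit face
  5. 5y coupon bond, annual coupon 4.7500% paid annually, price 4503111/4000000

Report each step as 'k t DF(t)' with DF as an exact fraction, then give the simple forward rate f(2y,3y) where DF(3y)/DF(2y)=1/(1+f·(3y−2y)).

step 1 [1y] zero: DF = P = 9977/10000 ≈ 0.997700
step 2 [2y] bond c/1=1/25: DF=(265323/250000 − 1/25·(0.997700))/(1+1/25) = 9821/10000 ≈ 0.982100
step 3 [3y] swap r/1=583/29215: DF=(1 − 583/29215·(0.997700+0.982100))/(1+583/29215) = 9417/10000 ≈ 0.941700
step 4 [4y] zero: DF = P = 9251/10000 ≈ 0.925100
step 5 [5y] bond c/1=19/400: DF=(4503111/4000000 − 19/400·(0.997700+0.982100+0.941700+0.925100))/(1+19/400) = 9003/10000 ≈ 0.900300

1 1 9977/10000
2 2 9821/10000
3 3 9417/10000
4 4 9251/10000
5 5 9003/10000
f(2y,3y) = ((9821/10000)/(9417/10000) − 1)/(1) = 404/9417 ≈ 4.2901%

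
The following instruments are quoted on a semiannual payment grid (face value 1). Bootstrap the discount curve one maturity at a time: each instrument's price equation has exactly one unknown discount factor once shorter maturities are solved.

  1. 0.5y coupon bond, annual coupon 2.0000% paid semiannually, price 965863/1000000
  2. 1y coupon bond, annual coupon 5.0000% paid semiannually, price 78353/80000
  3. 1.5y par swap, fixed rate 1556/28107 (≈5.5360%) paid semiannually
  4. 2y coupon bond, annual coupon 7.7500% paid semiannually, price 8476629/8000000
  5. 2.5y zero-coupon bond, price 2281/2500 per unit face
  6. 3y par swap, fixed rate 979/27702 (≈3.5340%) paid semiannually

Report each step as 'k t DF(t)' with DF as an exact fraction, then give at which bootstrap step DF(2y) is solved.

step 1 [0.5y] bond c/2=1/100: DF=(965863/1000000 − 1/100·(0))/(1+1/100) = 9563/10000 ≈ 0.956300
step 2 [1y] bond c/2=1/40: DF=(78353/80000 − 1/40·(0.956300))/(1+1/40) = 4661/5000 ≈ 0.932200
step 3 [1.5y] swap r/2=778/28107: DF=(1 − 778/28107·(0.956300+0.932200))/(1+778/28107) = 4611/5000 ≈ 0.922200
step 4 [2y] bond c/2=31/800: DF=(8476629/8000000 − 31/800·(0.956300+0.932200+0.922200))/(1+31/800) = 572/625 ≈ 0.915200
step 5 [2.5y] zero: DF = P = 2281/2500 ≈ 0.912400
step 6 [3y] swap r/2=979/55404: DF=(1 − 979/55404·(0.956300+0.932200+0.922200+0.915200+0.912400))/(1+979/55404) = 9021/10000 ≈ 0.902100

1 1/2 9563/10000
2 1 4661/5000
3 3/2 4611/5000
4 2 572/625
5 5/2 2281/2500
6 3 9021/10000
DF(2y) is solved at step 4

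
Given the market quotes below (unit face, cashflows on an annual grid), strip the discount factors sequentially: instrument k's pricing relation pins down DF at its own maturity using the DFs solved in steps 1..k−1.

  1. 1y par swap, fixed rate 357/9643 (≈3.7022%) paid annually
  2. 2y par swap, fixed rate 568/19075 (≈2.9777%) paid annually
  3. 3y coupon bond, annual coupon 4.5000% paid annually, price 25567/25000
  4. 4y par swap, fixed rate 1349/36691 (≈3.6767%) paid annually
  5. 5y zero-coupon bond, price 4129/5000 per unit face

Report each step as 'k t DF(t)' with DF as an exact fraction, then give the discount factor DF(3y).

1 1 9643/10000
2 2 1179/1250
3 3 1793/2000
4 4 8651/10000
5 5 4129/5000
DF(3y) = 1793/2000 ≈ 0.896500

step 1 [1y] swap r/1=357/9643: DF=(1 − 357/9643·(0))/(1+357/9643) = 9643/10000 ≈ 0.964300
step 2 [2y] swap r/1=568/19075: DF=(1 − 568/19075·(0.964300))/(1+568/19075) = 1179/1250 ≈ 0.943200
step 3 [3y] bond c/1=9/200: DF=(25567/25000 − 9/200·(0.964300+0.943200))/(1+9/200) = 1793/2000 ≈ 0.896500
step 4 [4y] swap r/1=1349/36691: DF=(1 − 1349/36691·(0.964300+0.943200+0.896500))/(1+1349/36691) = 8651/10000 ≈ 0.865100
step 5 [5y] zero: DF = P = 4129/5000 ≈ 0.825800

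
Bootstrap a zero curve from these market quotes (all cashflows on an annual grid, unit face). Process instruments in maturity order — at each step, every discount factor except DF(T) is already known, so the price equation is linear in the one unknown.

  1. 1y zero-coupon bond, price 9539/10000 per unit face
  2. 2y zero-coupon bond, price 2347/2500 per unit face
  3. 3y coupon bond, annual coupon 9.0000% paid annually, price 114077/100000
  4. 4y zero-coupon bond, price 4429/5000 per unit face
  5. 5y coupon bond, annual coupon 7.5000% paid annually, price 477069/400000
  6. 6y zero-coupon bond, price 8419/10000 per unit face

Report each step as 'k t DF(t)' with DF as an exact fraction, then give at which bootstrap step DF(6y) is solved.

step 1 [1y] zero: DF = P = 9539/10000 ≈ 0.953900
step 2 [2y] zero: DF = P = 2347/2500 ≈ 0.938800
step 3 [3y] bond c/1=9/100: DF=(114077/100000 − 9/100·(0.953900+0.938800))/(1+9/100) = 8903/10000 ≈ 0.890300
step 4 [4y] zero: DF = P = 4429/5000 ≈ 0.885800
step 5 [5y] bond c/1=3/40: DF=(477069/400000 − 3/40·(0.953900+0.938800+0.890300+0.885800))/(1+3/40) = 1707/2000 ≈ 0.853500
step 6 [6y] zero: DF = P = 8419/10000 ≈ 0.841900

1 1 9539/10000
2 2 2347/2500
3 3 8903/10000
4 4 4429/5000
5 5 1707/2000
6 6 8419/10000
DF(6y) is solved at step 6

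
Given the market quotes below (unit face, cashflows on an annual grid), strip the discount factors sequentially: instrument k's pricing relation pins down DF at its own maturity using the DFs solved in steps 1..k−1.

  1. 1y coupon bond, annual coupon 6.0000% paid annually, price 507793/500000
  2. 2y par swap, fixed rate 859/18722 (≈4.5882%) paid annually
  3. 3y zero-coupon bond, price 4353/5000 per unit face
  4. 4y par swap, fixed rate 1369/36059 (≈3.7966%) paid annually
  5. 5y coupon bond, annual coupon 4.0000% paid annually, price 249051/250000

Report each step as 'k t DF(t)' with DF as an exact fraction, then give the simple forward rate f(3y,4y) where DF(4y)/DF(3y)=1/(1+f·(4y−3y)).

step 1 [1y] bond c/1=3/50: DF=(507793/500000 − 3/50·(0))/(1+3/50) = 9581/10000 ≈ 0.958100
step 2 [2y] swap r/1=859/18722: DF=(1 − 859/18722·(0.958100))/(1+859/18722) = 9141/10000 ≈ 0.914100
step 3 [3y] zero: DF = P = 4353/5000 ≈ 0.870600
step 4 [4y] swap r/1=1369/36059: DF=(1 − 1369/36059·(0.958100+0.914100+0.870600))/(1+1369/36059) = 8631/10000 ≈ 0.863100
step 5 [5y] bond c/1=1/25: DF=(249051/250000 − 1/25·(0.958100+0.914100+0.870600+0.863100))/(1+1/25) = 512/625 ≈ 0.819200

1 1 9581/10000
2 2 9141/10000
3 3 4353/5000
4 4 8631/10000
5 5 512/625
f(3y,4y) = ((4353/5000)/(8631/10000) − 1)/(1) = 25/2877 ≈ 0.8690%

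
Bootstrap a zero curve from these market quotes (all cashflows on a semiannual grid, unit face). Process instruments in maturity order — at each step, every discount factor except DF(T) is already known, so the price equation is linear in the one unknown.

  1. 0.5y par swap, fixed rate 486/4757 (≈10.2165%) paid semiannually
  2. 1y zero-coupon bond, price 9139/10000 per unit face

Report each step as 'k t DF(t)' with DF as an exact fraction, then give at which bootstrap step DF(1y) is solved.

step 1 [0.5y] swap r/2=243/4757: DF=(1 − 243/4757·(0))/(1+243/4757) = 4757/5000 ≈ 0.951400
step 2 [1y] zero: DF = P = 9139/10000 ≈ 0.913900

1 1/2 4757/5000
2 1 9139/10000
DF(1y) is solved at step 2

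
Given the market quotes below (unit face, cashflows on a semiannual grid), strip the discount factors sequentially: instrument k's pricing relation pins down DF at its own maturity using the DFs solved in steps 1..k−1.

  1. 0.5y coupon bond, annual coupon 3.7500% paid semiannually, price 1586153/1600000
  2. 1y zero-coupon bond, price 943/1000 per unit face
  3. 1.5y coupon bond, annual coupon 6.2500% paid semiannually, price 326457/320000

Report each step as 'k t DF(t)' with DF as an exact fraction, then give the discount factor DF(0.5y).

step 1 [0.5y] bond c/2=3/160: DF=(1586153/1600000 − 3/160·(0))/(1+3/160) = 9731/10000 ≈ 0.973100
step 2 [1y] zero: DF = P = 943/1000 ≈ 0.943000
step 3 [1.5y] bond c/2=1/32: DF=(326457/320000 − 1/32·(0.973100+0.943000))/(1+1/32) = 582/625 ≈ 0.931200

1 1/2 9731/10000
2 1 943/1000
3 3/2 582/625
DF(0.5y) = 9731/10000 ≈ 0.973100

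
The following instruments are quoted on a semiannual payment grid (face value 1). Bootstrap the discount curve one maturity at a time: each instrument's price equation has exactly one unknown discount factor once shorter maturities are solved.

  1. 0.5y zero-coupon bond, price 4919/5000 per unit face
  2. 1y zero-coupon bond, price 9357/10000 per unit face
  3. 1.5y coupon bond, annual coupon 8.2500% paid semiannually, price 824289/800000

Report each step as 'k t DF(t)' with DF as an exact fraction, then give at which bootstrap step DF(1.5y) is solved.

1 1/2 4919/5000
2 1 9357/10000
3 3/2 1827/2000
DF(1.5y) is solved at step 3

step 1 [0.5y] zero: DF = P = 4919/5000 ≈ 0.983800
step 2 [1y] zero: DF = P = 9357/10000 ≈ 0.935700
step 3 [1.5y] bond c/2=33/800: DF=(824289/800000 − 33/800·(0.983800+0.935700))/(1+33/800) = 1827/2000 ≈ 0.913500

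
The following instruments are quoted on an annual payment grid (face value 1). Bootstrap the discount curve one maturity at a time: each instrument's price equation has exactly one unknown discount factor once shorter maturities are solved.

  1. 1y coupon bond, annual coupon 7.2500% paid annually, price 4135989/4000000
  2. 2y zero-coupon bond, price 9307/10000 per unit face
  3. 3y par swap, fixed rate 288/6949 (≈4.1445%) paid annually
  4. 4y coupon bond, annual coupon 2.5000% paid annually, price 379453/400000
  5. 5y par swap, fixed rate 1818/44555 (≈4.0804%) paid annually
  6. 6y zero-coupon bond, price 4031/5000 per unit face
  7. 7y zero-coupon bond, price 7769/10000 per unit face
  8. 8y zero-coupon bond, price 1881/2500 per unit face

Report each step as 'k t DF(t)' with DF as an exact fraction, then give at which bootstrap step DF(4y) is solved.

1 1 9641/10000
2 2 9307/10000
3 3 553/625
4 4 8577/10000
5 5 4091/5000
6 6 4031/5000
7 7 7769/10000
8 8 1881/2500
DF(4y) is solved at step 4

step 1 [1y] bond c/1=29/400: DF=(4135989/4000000 − 29/400·(0))/(1+29/400) = 9641/10000 ≈ 0.964100
step 2 [2y] zero: DF = P = 9307/10000 ≈ 0.930700
step 3 [3y] swap r/1=288/6949: DF=(1 − 288/6949·(0.964100+0.930700))/(1+288/6949) = 553/625 ≈ 0.884800
step 4 [4y] bond c/1=1/40: DF=(379453/400000 − 1/40·(0.964100+0.930700+0.884800))/(1+1/40) = 8577/10000 ≈ 0.857700
step 5 [5y] swap r/1=1818/44555: DF=(1 − 1818/44555·(0.964100+0.930700+0.884800+0.857700))/(1+1818/44555) = 4091/5000 ≈ 0.818200
step 6 [6y] zero: DF = P = 4031/5000 ≈ 0.806200
step 7 [7y] zero: DF = P = 7769/10000 ≈ 0.776900
step 8 [8y] zero: DF = P = 1881/2500 ≈ 0.752400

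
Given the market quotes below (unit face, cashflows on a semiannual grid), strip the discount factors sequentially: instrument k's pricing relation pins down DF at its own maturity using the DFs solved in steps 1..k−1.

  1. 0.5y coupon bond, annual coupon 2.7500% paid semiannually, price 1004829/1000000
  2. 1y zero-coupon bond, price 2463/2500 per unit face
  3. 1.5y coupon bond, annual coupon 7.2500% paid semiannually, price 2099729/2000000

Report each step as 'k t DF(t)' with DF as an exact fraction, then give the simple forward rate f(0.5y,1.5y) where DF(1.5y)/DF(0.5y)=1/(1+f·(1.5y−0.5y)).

step 1 [0.5y] bond c/2=11/800: DF=(1004829/1000000 − 11/800·(0))/(1+11/800) = 1239/1250 ≈ 0.991200
step 2 [1y] zero: DF = P = 2463/2500 ≈ 0.985200
step 3 [1.5y] bond c/2=29/800: DF=(2099729/2000000 − 29/800·(0.991200+0.985200))/(1+29/800) = 118/125 ≈ 0.944000

1 1/2 1239/1250
2 1 2463/2500
3 3/2 118/125
f(0.5y,1.5y) = ((1239/1250)/(118/125) − 1)/(1) = 1/20 ≈ 5.0000%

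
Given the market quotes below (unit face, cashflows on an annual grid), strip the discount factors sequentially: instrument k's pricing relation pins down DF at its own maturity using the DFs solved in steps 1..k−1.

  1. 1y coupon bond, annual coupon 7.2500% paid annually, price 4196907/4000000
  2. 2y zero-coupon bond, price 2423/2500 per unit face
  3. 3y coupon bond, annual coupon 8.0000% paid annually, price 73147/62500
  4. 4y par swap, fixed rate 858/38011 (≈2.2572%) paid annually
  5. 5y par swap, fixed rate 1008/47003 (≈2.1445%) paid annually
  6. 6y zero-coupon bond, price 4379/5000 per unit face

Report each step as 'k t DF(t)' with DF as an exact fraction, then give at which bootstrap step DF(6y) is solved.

1 1 9783/10000
2 2 2423/2500
3 3 4697/5000
4 4 4571/5000
5 5 562/625
6 6 4379/5000
DF(6y) is solved at step 6

step 1 [1y] bond c/1=29/400: DF=(4196907/4000000 − 29/400·(0))/(1+29/400) = 9783/10000 ≈ 0.978300
step 2 [2y] zero: DF = P = 2423/2500 ≈ 0.969200
step 3 [3y] bond c/1=2/25: DF=(73147/62500 − 2/25·(0.978300+0.969200))/(1+2/25) = 4697/5000 ≈ 0.939400
step 4 [4y] swap r/1=858/38011: DF=(1 − 858/38011·(0.978300+0.969200+0.939400))/(1+858/38011) = 4571/5000 ≈ 0.914200
step 5 [5y] swap r/1=1008/47003: DF=(1 − 1008/47003·(0.978300+0.969200+0.939400+0.914200))/(1+1008/47003) = 562/625 ≈ 0.899200
step 6 [6y] zero: DF = P = 4379/5000 ≈ 0.875800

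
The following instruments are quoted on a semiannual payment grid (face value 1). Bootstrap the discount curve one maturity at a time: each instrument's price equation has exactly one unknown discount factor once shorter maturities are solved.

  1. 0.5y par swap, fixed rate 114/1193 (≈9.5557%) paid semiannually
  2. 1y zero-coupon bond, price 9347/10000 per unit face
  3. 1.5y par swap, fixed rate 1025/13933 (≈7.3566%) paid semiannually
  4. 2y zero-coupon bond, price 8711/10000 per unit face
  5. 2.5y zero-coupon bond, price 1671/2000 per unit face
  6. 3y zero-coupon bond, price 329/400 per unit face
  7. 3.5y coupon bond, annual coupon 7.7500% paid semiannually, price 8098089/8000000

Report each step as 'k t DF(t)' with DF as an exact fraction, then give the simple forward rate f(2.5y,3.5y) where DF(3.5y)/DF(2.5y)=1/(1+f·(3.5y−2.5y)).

1 1/2 1193/1250
2 1 9347/10000
3 3/2 359/400
4 2 8711/10000
5 5/2 1671/2000
6 3 329/400
7 7/2 3881/5000
f(2.5y,3.5y) = ((1671/2000)/(3881/5000) − 1)/(1) = 593/7762 ≈ 7.6398%

step 1 [0.5y] swap r/2=57/1193: DF=(1 − 57/1193·(0))/(1+57/1193) = 1193/1250 ≈ 0.954400
step 2 [1y] zero: DF = P = 9347/10000 ≈ 0.934700
step 3 [1.5y] swap r/2=1025/27866: DF=(1 − 1025/27866·(0.954400+0.934700))/(1+1025/27866) = 359/400 ≈ 0.897500
step 4 [2y] zero: DF = P = 8711/10000 ≈ 0.871100
step 5 [2.5y] zero: DF = P = 1671/2000 ≈ 0.835500
step 6 [3y] zero: DF = P = 329/400 ≈ 0.822500
step 7 [3.5y] bond c/2=31/800: DF=(8098089/8000000 − 31/800·(0.954400+0.934700+0.897500+0.871100+0.835500+0.822500))/(1+31/800) = 3881/5000 ≈ 0.776200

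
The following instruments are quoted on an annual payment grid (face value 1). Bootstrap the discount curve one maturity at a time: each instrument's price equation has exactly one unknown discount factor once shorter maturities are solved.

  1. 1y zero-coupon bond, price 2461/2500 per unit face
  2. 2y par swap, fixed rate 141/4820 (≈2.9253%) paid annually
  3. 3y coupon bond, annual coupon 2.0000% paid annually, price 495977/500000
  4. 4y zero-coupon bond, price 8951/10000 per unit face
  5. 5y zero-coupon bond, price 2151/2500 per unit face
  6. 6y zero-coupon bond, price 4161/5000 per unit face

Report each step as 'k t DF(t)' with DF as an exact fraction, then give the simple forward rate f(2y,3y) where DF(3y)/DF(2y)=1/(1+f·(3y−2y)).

1 1 2461/2500
2 2 2359/2500
3 3 9347/10000
4 4 8951/10000
5 5 2151/2500
6 6 4161/5000
f(2y,3y) = ((2359/2500)/(9347/10000) − 1)/(1) = 89/9347 ≈ 0.9522%

step 1 [1y] zero: DF = P = 2461/2500 ≈ 0.984400
step 2 [2y] swap r/1=141/4820: DF=(1 − 141/4820·(0.984400))/(1+141/4820) = 2359/2500 ≈ 0.943600
step 3 [3y] bond c/1=1/50: DF=(495977/500000 − 1/50·(0.984400+0.943600))/(1+1/50) = 9347/10000 ≈ 0.934700
step 4 [4y] zero: DF = P = 8951/10000 ≈ 0.895100
step 5 [5y] zero: DF = P = 2151/2500 ≈ 0.860400
step 6 [6y] zero: DF = P = 4161/5000 ≈ 0.832200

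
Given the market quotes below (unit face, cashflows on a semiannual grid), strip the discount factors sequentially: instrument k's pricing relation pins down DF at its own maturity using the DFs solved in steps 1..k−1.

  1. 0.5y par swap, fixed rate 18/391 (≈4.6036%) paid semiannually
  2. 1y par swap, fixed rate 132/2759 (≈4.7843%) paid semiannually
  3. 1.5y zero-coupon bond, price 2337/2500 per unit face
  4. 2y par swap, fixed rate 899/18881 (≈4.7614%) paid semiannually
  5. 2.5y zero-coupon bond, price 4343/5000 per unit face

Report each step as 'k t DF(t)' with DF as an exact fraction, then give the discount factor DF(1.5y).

1 1/2 391/400
2 1 4769/5000
3 3/2 2337/2500
4 2 9101/10000
5 5/2 4343/5000
DF(1.5y) = 2337/2500 ≈ 0.934800

step 1 [0.5y] swap r/2=9/391: DF=(1 − 9/391·(0))/(1+9/391) = 391/400 ≈ 0.977500
step 2 [1y] swap r/2=66/2759: DF=(1 − 66/2759·(0.977500))/(1+66/2759) = 4769/5000 ≈ 0.953800
step 3 [1.5y] zero: DF = P = 2337/2500 ≈ 0.934800
step 4 [2y] swap r/2=899/37762: DF=(1 − 899/37762·(0.977500+0.953800+0.934800))/(1+899/37762) = 9101/10000 ≈ 0.910100
step 5 [2.5y] zero: DF = P = 4343/5000 ≈ 0.868600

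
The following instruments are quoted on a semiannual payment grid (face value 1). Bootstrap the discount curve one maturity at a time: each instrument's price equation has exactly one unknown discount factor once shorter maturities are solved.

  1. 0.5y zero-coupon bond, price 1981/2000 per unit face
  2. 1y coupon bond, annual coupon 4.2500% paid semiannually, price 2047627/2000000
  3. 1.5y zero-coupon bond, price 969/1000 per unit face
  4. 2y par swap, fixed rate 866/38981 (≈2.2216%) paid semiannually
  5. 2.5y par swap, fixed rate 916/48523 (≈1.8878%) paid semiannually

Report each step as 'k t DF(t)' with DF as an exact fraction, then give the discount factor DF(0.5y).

1 1/2 1981/2000
2 1 9819/10000
3 3/2 969/1000
4 2 9567/10000
5 5/2 4771/5000
DF(0.5y) = 1981/2000 ≈ 0.990500

step 1 [0.5y] zero: DF = P = 1981/2000 ≈ 0.990500
step 2 [1y] bond c/2=17/800: DF=(2047627/2000000 − 17/800·(0.990500))/(1+17/800) = 9819/10000 ≈ 0.981900
step 3 [1.5y] zero: DF = P = 969/1000 ≈ 0.969000
step 4 [2y] swap r/2=433/38981: DF=(1 − 433/38981·(0.990500+0.981900+0.969000))/(1+433/38981) = 9567/10000 ≈ 0.956700
step 5 [2.5y] swap r/2=458/48523: DF=(1 − 458/48523·(0.990500+0.981900+0.969000+0.956700))/(1+458/48523) = 4771/5000 ≈ 0.954200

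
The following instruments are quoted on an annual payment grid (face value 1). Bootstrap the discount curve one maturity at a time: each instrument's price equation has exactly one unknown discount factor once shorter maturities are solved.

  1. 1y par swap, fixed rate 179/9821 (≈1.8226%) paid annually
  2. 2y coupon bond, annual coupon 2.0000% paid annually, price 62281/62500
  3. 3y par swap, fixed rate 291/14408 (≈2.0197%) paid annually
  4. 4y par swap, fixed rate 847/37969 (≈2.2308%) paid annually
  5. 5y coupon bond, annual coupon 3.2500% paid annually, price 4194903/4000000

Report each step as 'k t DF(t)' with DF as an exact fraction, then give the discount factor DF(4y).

1 1 9821/10000
2 2 9577/10000
3 3 4709/5000
4 4 9153/10000
5 5 4481/5000
DF(4y) = 9153/10000 ≈ 0.915300

step 1 [1y] swap r/1=179/9821: DF=(1 − 179/9821·(0))/(1+179/9821) = 9821/10000 ≈ 0.982100
step 2 [2y] bond c/1=1/50: DF=(62281/62500 − 1/50·(0.982100))/(1+1/50) = 9577/10000 ≈ 0.957700
step 3 [3y] swap r/1=291/14408: DF=(1 − 291/14408·(0.982100+0.957700))/(1+291/14408) = 4709/5000 ≈ 0.941800
step 4 [4y] swap r/1=847/37969: DF=(1 − 847/37969·(0.982100+0.957700+0.941800))/(1+847/37969) = 9153/10000 ≈ 0.915300
step 5 [5y] bond c/1=13/400: DF=(4194903/4000000 − 13/400·(0.982100+0.957700+0.941800+0.915300))/(1+13/400) = 4481/5000 ≈ 0.896200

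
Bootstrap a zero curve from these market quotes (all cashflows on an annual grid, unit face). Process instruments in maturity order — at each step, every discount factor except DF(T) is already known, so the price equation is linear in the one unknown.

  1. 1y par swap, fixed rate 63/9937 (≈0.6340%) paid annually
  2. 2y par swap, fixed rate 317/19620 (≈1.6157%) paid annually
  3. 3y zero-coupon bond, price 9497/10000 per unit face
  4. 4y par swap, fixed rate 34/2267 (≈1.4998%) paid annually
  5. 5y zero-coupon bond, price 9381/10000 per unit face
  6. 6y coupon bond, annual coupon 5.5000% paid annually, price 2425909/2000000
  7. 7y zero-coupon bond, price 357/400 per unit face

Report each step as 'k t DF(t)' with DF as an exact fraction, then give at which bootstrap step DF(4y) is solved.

step 1 [1y] swap r/1=63/9937: DF=(1 − 63/9937·(0))/(1+63/9937) = 9937/10000 ≈ 0.993700
step 2 [2y] swap r/1=317/19620: DF=(1 − 317/19620·(0.993700))/(1+317/19620) = 9683/10000 ≈ 0.968300
step 3 [3y] zero: DF = P = 9497/10000 ≈ 0.949700
step 4 [4y] swap r/1=34/2267: DF=(1 − 34/2267·(0.993700+0.968300+0.949700))/(1+34/2267) = 4711/5000 ≈ 0.942200
step 5 [5y] zero: DF = P = 9381/10000 ≈ 0.938100
step 6 [6y] bond c/1=11/200: DF=(2425909/2000000 − 11/200·(0.993700+0.968300+0.949700+0.942200+0.938100))/(1+11/200) = 8999/10000 ≈ 0.899900
step 7 [7y] zero: DF = P = 357/400 ≈ 0.892500

1 1 9937/10000
2 2 9683/10000
3 3 9497/10000
4 4 4711/5000
5 5 9381/10000
6 6 8999/10000
7 7 357/400
DF(4y) is solved at step 4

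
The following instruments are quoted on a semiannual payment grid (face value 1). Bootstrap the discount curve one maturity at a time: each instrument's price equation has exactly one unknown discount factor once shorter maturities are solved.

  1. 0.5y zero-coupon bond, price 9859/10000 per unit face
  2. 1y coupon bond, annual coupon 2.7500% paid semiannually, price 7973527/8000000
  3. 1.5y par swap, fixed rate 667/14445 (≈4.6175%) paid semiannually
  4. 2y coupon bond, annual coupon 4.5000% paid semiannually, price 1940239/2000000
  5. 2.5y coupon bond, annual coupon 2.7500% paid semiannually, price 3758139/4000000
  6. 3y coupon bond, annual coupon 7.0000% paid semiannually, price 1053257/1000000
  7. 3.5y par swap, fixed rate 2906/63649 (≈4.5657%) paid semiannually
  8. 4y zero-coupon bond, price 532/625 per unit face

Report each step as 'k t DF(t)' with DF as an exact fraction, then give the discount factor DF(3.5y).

step 1 [0.5y] zero: DF = P = 9859/10000 ≈ 0.985900
step 2 [1y] bond c/2=11/800: DF=(7973527/8000000 − 11/800·(0.985900))/(1+11/800) = 4849/5000 ≈ 0.969800
step 3 [1.5y] swap r/2=667/28890: DF=(1 − 667/28890·(0.985900+0.969800))/(1+667/28890) = 9333/10000 ≈ 0.933300
step 4 [2y] bond c/2=9/400: DF=(1940239/2000000 − 9/400·(0.985900+0.969800+0.933300))/(1+9/400) = 2213/2500 ≈ 0.885200
step 5 [2.5y] bond c/2=11/800: DF=(3758139/4000000 − 11/800·(0.985900+0.969800+0.933300+0.885200))/(1+11/800) = 2189/2500 ≈ 0.875600
step 6 [3y] bond c/2=7/200: DF=(1053257/1000000 − 7/200·(0.985900+0.969800+0.933300+0.885200+0.875600))/(1+7/200) = 2151/2500 ≈ 0.860400
step 7 [3.5y] swap r/2=1453/63649: DF=(1 − 1453/63649·(0.985900+0.969800+0.933300+0.885200+0.875600+0.860400))/(1+1453/63649) = 8547/10000 ≈ 0.854700
step 8 [4y] zero: DF = P = 532/625 ≈ 0.851200

1 1/2 9859/10000
2 1 4849/5000
3 3/2 9333/10000
4 2 2213/2500
5 5/2 2189/2500
6 3 2151/2500
7 7/2 8547/10000
8 4 532/625
DF(3.5y) = 8547/10000 ≈ 0.854700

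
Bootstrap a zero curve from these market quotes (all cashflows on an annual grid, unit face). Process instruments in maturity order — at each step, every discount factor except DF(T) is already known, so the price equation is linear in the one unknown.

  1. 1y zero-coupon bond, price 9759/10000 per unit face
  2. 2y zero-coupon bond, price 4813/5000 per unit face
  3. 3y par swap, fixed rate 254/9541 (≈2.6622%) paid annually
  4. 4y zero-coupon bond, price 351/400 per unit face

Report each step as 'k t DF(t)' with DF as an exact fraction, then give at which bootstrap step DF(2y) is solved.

step 1 [1y] zero: DF = P = 9759/10000 ≈ 0.975900
step 2 [2y] zero: DF = P = 4813/5000 ≈ 0.962600
step 3 [3y] swap r/1=254/9541: DF=(1 − 254/9541·(0.975900+0.962600))/(1+254/9541) = 4619/5000 ≈ 0.923800
step 4 [4y] zero: DF = P = 351/400 ≈ 0.877500

1 1 9759/10000
2 2 4813/5000
3 3 4619/5000
4 4 351/400
DF(2y) is solved at step 2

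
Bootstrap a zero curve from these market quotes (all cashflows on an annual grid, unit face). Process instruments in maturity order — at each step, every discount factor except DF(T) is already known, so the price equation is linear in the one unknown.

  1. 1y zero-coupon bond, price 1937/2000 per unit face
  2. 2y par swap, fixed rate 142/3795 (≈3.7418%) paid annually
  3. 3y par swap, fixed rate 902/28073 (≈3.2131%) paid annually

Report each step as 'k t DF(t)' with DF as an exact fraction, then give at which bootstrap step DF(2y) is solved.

step 1 [1y] zero: DF = P = 1937/2000 ≈ 0.968500
step 2 [2y] swap r/1=142/3795: DF=(1 − 142/3795·(0.968500))/(1+142/3795) = 929/1000 ≈ 0.929000
step 3 [3y] swap r/1=902/28073: DF=(1 − 902/28073·(0.968500+0.929000))/(1+902/28073) = 4549/5000 ≈ 0.909800

1 1 1937/2000
2 2 929/1000
3 3 4549/5000
DF(2y) is solved at step 2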